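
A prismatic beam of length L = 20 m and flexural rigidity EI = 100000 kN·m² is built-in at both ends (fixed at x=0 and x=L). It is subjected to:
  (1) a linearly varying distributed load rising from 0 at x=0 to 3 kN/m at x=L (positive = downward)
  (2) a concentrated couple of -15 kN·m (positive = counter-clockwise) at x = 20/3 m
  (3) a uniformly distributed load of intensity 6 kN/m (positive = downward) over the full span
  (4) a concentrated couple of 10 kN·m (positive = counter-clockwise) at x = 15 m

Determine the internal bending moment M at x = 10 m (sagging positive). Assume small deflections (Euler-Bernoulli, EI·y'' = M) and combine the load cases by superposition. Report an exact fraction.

M(10) = 265/2 kN·m

Load 1 — triangular load w₀=3 kN/m (0→w₀ over full span):
  M_1 = 3w₀Lx/20 - w₀L²/30 - w₀x³/(6L) = 3·3·20·10/20 - 3·20²/30 - 3·10³/(6·20) = 25 kN·m
Load 2 — applied couple M₀=-15 kN·m at a=20/3 m (b=L-a=40/3):
  M_2 = R_Ax - M_A - M₀  [x>a] with R_A=-1, M_A=0 = (-1)·10 - 0 - (-15) = 5 kN·m
Load 3 — uniform load w=6 kN/m over full span:
  M_3 = wLx/2 - wL²/12 - wx²/2 = 6·20·10/2 - 6·20²/12 - 6·10²/2 = 100 kN·m
Load 4 — applied couple M₀=10 kN·m at a=15 m (b=L-a=5):
  M_4 = R_Ax - M_A  [x≤a] with R_A=9/16, M_A=25/8 = (9/16)·10 - (25/8) = 5/2 kN·m
Superposition: M = Σ M_i = 265/2 kN·m ≈ 132.500000 kN·m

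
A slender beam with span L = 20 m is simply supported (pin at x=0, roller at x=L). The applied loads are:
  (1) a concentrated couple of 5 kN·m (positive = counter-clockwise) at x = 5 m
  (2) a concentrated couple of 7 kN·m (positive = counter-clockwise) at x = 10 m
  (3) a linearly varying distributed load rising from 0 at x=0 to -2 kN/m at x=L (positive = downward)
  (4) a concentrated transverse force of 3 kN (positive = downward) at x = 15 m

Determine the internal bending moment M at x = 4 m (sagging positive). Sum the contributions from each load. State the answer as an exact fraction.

M(4) = -101/5 kN·m

Load 1 — applied couple M₀=5 kN·m at a=5 m (b=L-a=15):
  M_1 = M₀x/L  [x≤a] = 5·4/20 = 1 kN·m
Load 2 — applied couple M₀=7 kN·m at a=10 m (b=L-a=10):
  M_2 = M₀x/L  [x≤a] = 7·4/20 = 7/5 kN·m
Load 3 — triangular load w₀=-2 kN/m (0→w₀ over full span):
  M_3 = w₀Lx/6 - w₀x³/(6L) = (-2)·20·4/6 - (-2)·4³/(6·20) = -128/5 kN·m
Load 4 — point force P=3 kN at a=15 m (b=L-a=5):
  M_4 = Pbx/L  [x≤a] = 3·5·4/20 = 3 kN·m
Superposition: M = Σ M_i = -101/5 kN·m ≈ -20.200000 kN·m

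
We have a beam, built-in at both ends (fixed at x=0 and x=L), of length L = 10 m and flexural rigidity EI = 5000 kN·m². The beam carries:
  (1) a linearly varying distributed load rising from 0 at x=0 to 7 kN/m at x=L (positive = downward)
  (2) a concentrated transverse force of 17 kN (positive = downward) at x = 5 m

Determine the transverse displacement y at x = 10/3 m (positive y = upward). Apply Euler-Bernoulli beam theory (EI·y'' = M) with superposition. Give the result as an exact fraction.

Load 1 — triangular load w₀=7 kN/m (0→w₀ over full span):
  y_1 = -w₀x²(L-x)²(x+2L)/(120LEI) = -7·(10/3)²·(10-(10/3))²·((10/3)+2·10)/(120·10·5000) = -49/3645 m
Load 2 — point force P=17 kN at a=5 m (b=L-a=5):
  y_2 = -Pb²x²(3aL-(3a+b)x)/(6L³EI)  [x≤a] = -17·5²·(10/3)²·(3·5·10-(3·5+5)·(10/3))/(6·10³·5000) = -17/1296 m
Superposition: y = Σ y_i = -1549/58320 m ≈ -0.026560 m

y(10/3) = -1549/58320 m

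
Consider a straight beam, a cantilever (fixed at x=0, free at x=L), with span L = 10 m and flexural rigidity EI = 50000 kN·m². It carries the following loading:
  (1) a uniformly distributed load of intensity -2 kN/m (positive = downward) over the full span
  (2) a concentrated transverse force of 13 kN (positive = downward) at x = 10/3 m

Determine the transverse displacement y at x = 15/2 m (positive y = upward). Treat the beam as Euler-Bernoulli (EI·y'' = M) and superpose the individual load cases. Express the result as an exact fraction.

y(15/2) = 50119/2073600 m

Load 1 — uniform load w=-2 kN/m over full span:
  y_1 = -wx²(x²-4Lx+6L²)/(24EI) = -(-2)·(15/2)²·((15/2)²-4·10·(15/2)+6·10²)/(24·50000) = 171/5120 m
Load 2 — point force P=13 kN at a=10/3 m (b=L-a=20/3):
  y_2 = -Pa²(3x-a)/(6EI)  [x>a] = -13·(10/3)²·(3·(15/2)-(10/3))/(6·50000) = -299/32400 m
Superposition: y = Σ y_i = 50119/2073600 m ≈ 0.024170 m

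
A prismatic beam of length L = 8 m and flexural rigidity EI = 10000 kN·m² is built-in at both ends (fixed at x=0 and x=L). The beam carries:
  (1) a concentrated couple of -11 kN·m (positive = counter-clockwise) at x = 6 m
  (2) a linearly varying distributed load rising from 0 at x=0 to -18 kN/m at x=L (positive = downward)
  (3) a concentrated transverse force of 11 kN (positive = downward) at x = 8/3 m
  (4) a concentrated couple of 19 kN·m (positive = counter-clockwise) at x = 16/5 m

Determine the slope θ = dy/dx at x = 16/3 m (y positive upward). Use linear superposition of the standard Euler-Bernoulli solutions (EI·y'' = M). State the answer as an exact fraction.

θ(16/3) = -164179/60750000 rad

Load 1 — applied couple M₀=-11 kN·m at a=6 m (b=L-a=2):
  θ_1 = (R_Ax²/2 - M_Ax)/EI  [x≤a] with R_A=-99/64, M_A=-55/16 = ((-99/64)·(16/3)²/2 - (-55/16)·(16/3))/10000 = -11/30000 rad
Load 2 — triangular load w₀=-18 kN/m (0→w₀ over full span):
  θ_2 = -w₀(2x(L-x)(L-2x)(x+2L)+x²(L-x)²)/(120LEI) = -(-18)·(2·(16/3)·(8-(16/3))·(8-2·(16/3))·((16/3)+2·8)+(16/3)²·(8-(16/3))²)/(120·8·10000) = -224/84375 rad
Load 3 — point force P=11 kN at a=8/3 m (b=L-a=16/3):
  θ_3 = Pa²(L-x)(2bL-(3b+a)(L-x))/(2L³EI)  [x>a] = 11·(8/3)²·(8-(16/3))·(2·(16/3)·8-(3·(16/3)+(8/3))·(8-(16/3)))/(2·8³·10000) = 22/30375 rad
Load 4 — applied couple M₀=19 kN·m at a=16/5 m (b=L-a=24/5):
  θ_4 = (R_Ax²/2 - M_Ax - M₀(x-a))/EI  [x>a] with R_A=171/50, M_A=57/25 = ((171/50)·(16/3)²/2 - (57/25)·(16/3) - 19·((16/3)-(16/5)))/10000 = -19/46875 rad
Superposition: θ = Σ θ_i = -164179/60750000 rad ≈ -0.002703 rad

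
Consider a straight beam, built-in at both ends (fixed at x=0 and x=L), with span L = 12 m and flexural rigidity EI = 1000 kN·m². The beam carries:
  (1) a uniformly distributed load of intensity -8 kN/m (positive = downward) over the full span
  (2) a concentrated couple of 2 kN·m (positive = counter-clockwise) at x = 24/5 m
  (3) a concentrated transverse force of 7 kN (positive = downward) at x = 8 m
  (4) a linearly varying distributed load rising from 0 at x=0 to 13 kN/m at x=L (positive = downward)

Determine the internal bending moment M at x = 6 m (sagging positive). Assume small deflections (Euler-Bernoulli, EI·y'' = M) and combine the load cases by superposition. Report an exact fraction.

M(6) = -77/15 kN·m

Load 1 — uniform load w=-8 kN/m over full span:
  M_1 = wLx/2 - wL²/12 - wx²/2 = (-8)·12·6/2 - (-8)·12²/12 - (-8)·6²/2 = -48 kN·m
Load 2 — applied couple M₀=2 kN·m at a=24/5 m (b=L-a=36/5):
  M_2 = R_Ax - M_A - M₀  [x>a] with R_A=6/25, M_A=6/25 = (6/25)·6 - (6/25) - 2 = -4/5 kN·m
Load 3 — point force P=7 kN at a=8 m (b=L-a=4):
  M_3 = Pb²(3a+b)x/L³ - Pab²/L²  [x≤a] = 7·4²·(3·8+4)·6/12³ - 7·8·4²/12² = 14/3 kN·m
Load 4 — triangular load w₀=13 kN/m (0→w₀ over full span):
  M_4 = 3w₀Lx/20 - w₀L²/30 - w₀x³/(6L) = 3·13·12·6/20 - 13·12²/30 - 13·6³/(6·12) = 39 kN·m
Superposition: M = Σ M_i = -77/15 kN·m ≈ -5.133333 kN·m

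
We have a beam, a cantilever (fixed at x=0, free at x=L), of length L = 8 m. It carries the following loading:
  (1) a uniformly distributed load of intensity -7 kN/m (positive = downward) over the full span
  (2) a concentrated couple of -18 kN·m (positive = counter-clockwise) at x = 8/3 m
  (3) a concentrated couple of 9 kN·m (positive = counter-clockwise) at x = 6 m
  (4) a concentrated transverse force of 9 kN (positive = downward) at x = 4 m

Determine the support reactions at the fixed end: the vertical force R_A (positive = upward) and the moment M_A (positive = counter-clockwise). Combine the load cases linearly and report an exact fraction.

Load 1 — uniform load w=-7 kN/m over full span:
  R_A = wL = (-7)·8 = -56 kN
  M_A = wL²/2 = (-7)·8²/2 = -224 kN·m
Load 2 — applied couple M₀=-18 kN·m at a=8/3 m (b=L-a=16/3):
  R_A = 0 kN
  M_A = -M₀ = -(-18) = 18 kN·m
Load 3 — applied couple M₀=9 kN·m at a=6 m (b=L-a=2):
  R_A = 0 kN
  M_A = -M₀ = -9 kN·m
Load 4 — point force P=9 kN at a=4 m (b=L-a=4):
  R_A = P = 9 kN
  M_A = Pa = 9·4 = 36 kN·m
Superposition: R_A = -47 kN, M_A = -179 kN·m

R_A = -47 kN, M_A = -179 kN·m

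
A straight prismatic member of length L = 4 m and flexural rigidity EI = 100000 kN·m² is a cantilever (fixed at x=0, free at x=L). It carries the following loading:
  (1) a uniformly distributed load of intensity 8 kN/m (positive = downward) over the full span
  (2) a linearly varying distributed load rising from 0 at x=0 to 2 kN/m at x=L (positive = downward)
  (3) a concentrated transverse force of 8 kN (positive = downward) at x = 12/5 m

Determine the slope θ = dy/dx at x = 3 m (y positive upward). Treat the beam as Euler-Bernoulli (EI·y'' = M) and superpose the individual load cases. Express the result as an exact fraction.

Load 1 — uniform load w=8 kN/m over full span:
  θ_1 = -wx(x²-3Lx+3L²)/(6EI) = -8·3·(3²-3·4·3+3·4²)/(6·100000) = -21/25000 rad
Load 2 — triangular load w₀=2 kN/m (0→w₀ over full span):
  θ_2 = (w₀Lx²/4-w₀L²x/3-w₀x⁴/(24L))/EI = (2·4·3²/4-2·4²·3/3-2·3⁴/(24·4))/100000 = -251/1600000 rad
Load 3 — point force P=8 kN at a=12/5 m (b=L-a=8/5):
  θ_3 = -Pa²/(2EI)  [x>a] = -8·(12/5)²/(2·100000) = -18/78125 rad
Superposition: θ = Σ θ_i = -49091/40000000 rad ≈ -0.001227 rad

θ(3) = -49091/40000000 rad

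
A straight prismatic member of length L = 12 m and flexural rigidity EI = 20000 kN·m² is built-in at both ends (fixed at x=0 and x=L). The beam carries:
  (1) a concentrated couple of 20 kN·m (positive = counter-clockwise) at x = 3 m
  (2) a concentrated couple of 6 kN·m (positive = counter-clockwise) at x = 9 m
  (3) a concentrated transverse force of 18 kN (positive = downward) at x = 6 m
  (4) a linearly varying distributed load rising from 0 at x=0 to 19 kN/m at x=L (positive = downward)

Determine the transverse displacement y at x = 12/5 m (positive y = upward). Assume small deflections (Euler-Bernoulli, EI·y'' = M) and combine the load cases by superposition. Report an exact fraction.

Load 1 — applied couple M₀=20 kN·m at a=3 m (b=L-a=9):
  y_1 = (R_Ax³/6 - M_Ax²/2)/EI  [x≤a] with R_A=15/8, M_A=-15/4 = ((15/8)·(12/5)³/6 - (-15/4)·(12/5)²/2)/20000 = 189/250000 m
Load 2 — applied couple M₀=6 kN·m at a=9 m (b=L-a=3):
  y_2 = (R_Ax³/6 - M_Ax²/2)/EI  [x≤a] with R_A=9/16, M_A=15/8 = ((9/16)·(12/5)³/6 - (15/8)·(12/5)²/2)/20000 = -513/2500000 m
Load 3 — point force P=18 kN at a=6 m (b=L-a=6):
  y_3 = -Pb²x²(3aL-(3a+b)x)/(6L³EI)  [x≤a] = -18·6²·(12/5)²·(3·6·12-(3·6+6)·(12/5))/(6·12³·20000) = -891/312500 m
Load 4 — triangular load w₀=19 kN/m (0→w₀ over full span):
  y_4 = -w₀x²(L-x)²(x+2L)/(120LEI) = -19·(12/5)²·(12-(12/5))²·((12/5)+2·12)/(120·12·20000) = -90288/9765625 m
Superposition: y = Σ y_i = -3608091/312500000 m ≈ -0.011546 m

y(12/5) = -3608091/312500000 m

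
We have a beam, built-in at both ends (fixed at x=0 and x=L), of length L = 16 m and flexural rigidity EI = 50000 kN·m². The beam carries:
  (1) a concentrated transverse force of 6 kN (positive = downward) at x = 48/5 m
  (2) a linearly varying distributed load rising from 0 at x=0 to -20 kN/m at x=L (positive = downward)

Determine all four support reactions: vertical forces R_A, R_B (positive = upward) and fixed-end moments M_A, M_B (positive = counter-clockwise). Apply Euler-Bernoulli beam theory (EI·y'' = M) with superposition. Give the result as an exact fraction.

R_A = -5736/125 kN, M_A = -60544/375 kN·m, R_B = -13514/125 kN, M_B = 30272/125 kN·m

Load 1 — point force P=6 kN at a=48/5 m (b=L-a=32/5):
  R_A = Pb²(3a+b)/L³ = 6·(32/5)²·(3·(48/5)+(32/5))/16³ = 264/125 kN
  M_A = Pab²/L² = 6·(48/5)·(32/5)²/16² = 1152/125 kN·m
  R_B = Pa²(a+3b)/L³ = 6·(48/5)²·((48/5)+3·(32/5))/16³ = 486/125 kN
  M_B = -Pa²b/L² = -6·(48/5)²·(32/5)/16² = -1728/125 kN·m
Load 2 — triangular load w₀=-20 kN/m (0→w₀ over full span):
  R_A = 3w₀L/20 = 3·(-20)·16/20 = -48 kN
  M_A = w₀L²/30 = (-20)·16²/30 = -512/3 kN·m
  R_B = 7w₀L/20 = 7·(-20)·16/20 = -112 kN
  M_B = -w₀L²/20 = -(-20)·16²/20 = 256 kN·m
Superposition: R_A = -5736/125 kN, M_A = -60544/375 kN·m, R_B = -13514/125 kN, M_B = 30272/125 kN·m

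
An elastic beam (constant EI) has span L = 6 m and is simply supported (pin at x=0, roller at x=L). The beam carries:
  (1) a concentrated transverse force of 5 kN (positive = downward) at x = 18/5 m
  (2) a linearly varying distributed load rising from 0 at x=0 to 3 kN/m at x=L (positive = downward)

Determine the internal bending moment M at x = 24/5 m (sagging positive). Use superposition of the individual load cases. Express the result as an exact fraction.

M(24/5) = 1098/125 kN·m

Load 1 — point force P=5 kN at a=18/5 m (b=L-a=12/5):
  M_1 = Pa(L-x)/L  [x>a] = 5·(18/5)·(6-(24/5))/6 = 18/5 kN·m
Load 2 — triangular load w₀=3 kN/m (0→w₀ over full span):
  M_2 = w₀Lx/6 - w₀x³/(6L) = 3·6·(24/5)/6 - 3·(24/5)³/(6·6) = 648/125 kN·m
Superposition: M = Σ M_i = 1098/125 kN·m ≈ 8.784000 kN·m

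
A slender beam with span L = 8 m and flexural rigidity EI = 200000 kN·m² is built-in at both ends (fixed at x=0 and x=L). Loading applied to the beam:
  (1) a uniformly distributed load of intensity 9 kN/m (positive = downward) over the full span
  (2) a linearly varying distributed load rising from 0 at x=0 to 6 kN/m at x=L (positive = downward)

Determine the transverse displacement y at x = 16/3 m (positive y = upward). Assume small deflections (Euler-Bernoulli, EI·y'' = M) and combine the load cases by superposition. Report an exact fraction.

y(16/3) = -1952/3796875 m

Load 1 — uniform load w=9 kN/m over full span:
  y_1 = -wx²(L-x)²/(24EI) = -9·(16/3)²·(8-(16/3))²/(24·200000) = -32/84375 m
Load 2 — triangular load w₀=6 kN/m (0→w₀ over full span):
  y_2 = -w₀x²(L-x)²(x+2L)/(120LEI) = -6·(16/3)²·(8-(16/3))²·((16/3)+2·8)/(120·8·200000) = -512/3796875 m
Superposition: y = Σ y_i = -1952/3796875 m ≈ -0.000514 m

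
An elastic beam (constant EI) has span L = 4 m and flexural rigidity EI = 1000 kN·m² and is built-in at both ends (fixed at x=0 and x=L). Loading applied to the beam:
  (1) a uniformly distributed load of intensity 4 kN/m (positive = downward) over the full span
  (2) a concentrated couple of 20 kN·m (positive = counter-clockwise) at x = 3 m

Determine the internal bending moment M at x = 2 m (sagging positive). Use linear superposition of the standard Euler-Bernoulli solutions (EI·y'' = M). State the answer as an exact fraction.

Load 1 — uniform load w=4 kN/m over full span:
  M_1 = wLx/2 - wL²/12 - wx²/2 = 4·4·2/2 - 4·4²/12 - 4·2²/2 = 8/3 kN·m
Load 2 — applied couple M₀=20 kN·m at a=3 m (b=L-a=1):
  M_2 = R_Ax - M_A  [x≤a] with R_A=45/8, M_A=25/4 = (45/8)·2 - (25/4) = 5 kN·m
Superposition: M = Σ M_i = 23/3 kN·m ≈ 7.666667 kN·m

M(2) = 23/3 kN·m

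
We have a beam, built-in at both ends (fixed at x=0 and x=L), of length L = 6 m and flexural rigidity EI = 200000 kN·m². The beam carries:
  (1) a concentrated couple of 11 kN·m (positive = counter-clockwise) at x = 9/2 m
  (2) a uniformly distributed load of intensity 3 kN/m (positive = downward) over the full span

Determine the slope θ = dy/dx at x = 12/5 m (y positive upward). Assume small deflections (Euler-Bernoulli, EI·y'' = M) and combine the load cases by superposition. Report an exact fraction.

Load 1 — applied couple M₀=11 kN·m at a=9/2 m (b=L-a=3/2):
  θ_1 = (R_Ax²/2 - M_Ax)/EI  [x≤a] with R_A=33/16, M_A=55/16 = ((33/16)·(12/5)²/2 - (55/16)·(12/5))/200000 = -231/20000000 rad
Load 2 — uniform load w=3 kN/m over full span:
  θ_2 = -wx(L-x)(L-2x)/(12EI) = -3·(12/5)·(6-(12/5))·(6-2·(12/5))/(12·200000) = -81/6250000 rad
Superposition: θ = Σ θ_i = -2451/100000000 rad ≈ -0.000025 rad

θ(12/5) = -2451/100000000 rad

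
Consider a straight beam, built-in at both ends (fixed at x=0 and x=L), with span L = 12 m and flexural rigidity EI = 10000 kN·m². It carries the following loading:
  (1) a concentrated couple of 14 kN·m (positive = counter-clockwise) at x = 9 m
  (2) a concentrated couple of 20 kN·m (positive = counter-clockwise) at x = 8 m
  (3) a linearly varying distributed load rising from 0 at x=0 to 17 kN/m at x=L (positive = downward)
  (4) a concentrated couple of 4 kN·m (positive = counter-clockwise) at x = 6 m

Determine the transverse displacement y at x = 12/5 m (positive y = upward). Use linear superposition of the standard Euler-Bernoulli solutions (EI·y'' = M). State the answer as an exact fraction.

y(12/5) = -2981713/156250000 m

Load 1 — applied couple M₀=14 kN·m at a=9 m (b=L-a=3):
  y_1 = (R_Ax³/6 - M_Ax²/2)/EI  [x≤a] with R_A=21/16, M_A=35/8 = ((21/16)·(12/5)³/6 - (35/8)·(12/5)²/2)/10000 = -1197/1250000 m
Load 2 — applied couple M₀=20 kN·m at a=8 m (b=L-a=4):
  y_2 = (R_Ax³/6 - M_Ax²/2)/EI  [x≤a] with R_A=20/9, M_A=20/3 = ((20/9)·(12/5)³/6 - (20/3)·(12/5)²/2)/10000 = -22/15625 m
Load 3 — triangular load w₀=17 kN/m (0→w₀ over full span):
  y_3 = -w₀x²(L-x)²(x+2L)/(120LEI) = -17·(12/5)²·(12-(12/5))²·((12/5)+2·12)/(120·12·10000) = -161568/9765625 m
Load 4 — applied couple M₀=4 kN·m at a=6 m (b=L-a=6):
  y_4 = (R_Ax³/6 - M_Ax²/2)/EI  [x≤a] with R_A=1/2, M_A=1 = ((1/2)·(12/5)³/6 - 1·(12/5)²/2)/10000 = -27/156250 m
Superposition: y = Σ y_i = -2981713/156250000 m ≈ -0.019083 m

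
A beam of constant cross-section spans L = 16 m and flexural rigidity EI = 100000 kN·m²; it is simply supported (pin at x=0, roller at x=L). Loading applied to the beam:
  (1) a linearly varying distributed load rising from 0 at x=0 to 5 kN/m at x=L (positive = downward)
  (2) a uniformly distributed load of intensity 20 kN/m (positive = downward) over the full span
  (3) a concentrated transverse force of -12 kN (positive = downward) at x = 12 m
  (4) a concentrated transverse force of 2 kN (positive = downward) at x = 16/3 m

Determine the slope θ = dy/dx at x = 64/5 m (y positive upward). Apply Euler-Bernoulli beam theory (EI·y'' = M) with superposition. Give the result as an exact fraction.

Load 1 — triangular load w₀=5 kN/m (0→w₀ over full span):
  θ_1 = -w₀(7L⁴-30L²x²+15x⁴)/(360LEI) = -5·(7·16⁴-30·16²·(64/5)²+15·(64/5)⁴)/(360·16·100000) = 12112/3515625 rad
Load 2 — uniform load w=20 kN/m over full span:
  θ_2 = -w(L³-6Lx²+4x³)/(24EI) = -20·(16³-6·16·(64/5)²+4·(64/5)³)/(24·100000) = 2112/78125 rad
Load 3 — point force P=-12 kN at a=12 m (b=L-a=4):
  θ_3 = -Pa(2L²-6Lx+3x²+a²)/(6LEI)  [x>a] = -(-12)·12·(2·16²-6·16·(64/5)+3·(64/5)²+12²)/(6·16·100000) = -381/312500 rad
Load 4 — point force P=2 kN at a=16/3 m (b=L-a=32/3):
  θ_4 = -Pa(2L²-6Lx+3x²+a²)/(6LEI)  [x>a] = -2·(16/3)·(2·16²-6·16·(64/5)+3·(64/5)²+(16/3)²)/(6·16·100000) = 1384/6328125 rad
Superposition: θ = Σ θ_i = 3730847/126562500 rad ≈ 0.029478 rad

θ(64/5) = 3730847/126562500 rad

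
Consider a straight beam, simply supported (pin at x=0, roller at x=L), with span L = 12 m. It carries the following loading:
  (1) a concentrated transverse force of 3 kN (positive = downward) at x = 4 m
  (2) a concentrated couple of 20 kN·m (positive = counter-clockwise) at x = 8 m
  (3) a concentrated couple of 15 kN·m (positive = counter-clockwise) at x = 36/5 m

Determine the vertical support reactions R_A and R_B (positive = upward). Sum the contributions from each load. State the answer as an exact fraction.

Load 1 — point force P=3 kN at a=4 m (b=L-a=8):
  R_A = Pb/L = 3·8/12 = 2 kN
  R_B = Pa/L = 3·4/12 = 1 kN
Load 2 — applied couple M₀=20 kN·m at a=8 m (b=L-a=4):
  R_A = M₀/L = 20/12 = 5/3 kN
  R_B = -M₀/L = -20/12 = -5/3 kN
Load 3 — applied couple M₀=15 kN·m at a=36/5 m (b=L-a=24/5):
  R_A = M₀/L = 15/12 = 5/4 kN
  R_B = -M₀/L = -15/12 = -5/4 kN
Superposition: R_A = 59/12 kN, R_B = -23/12 kN

R_A = 59/12 kN, R_B = -23/12 kN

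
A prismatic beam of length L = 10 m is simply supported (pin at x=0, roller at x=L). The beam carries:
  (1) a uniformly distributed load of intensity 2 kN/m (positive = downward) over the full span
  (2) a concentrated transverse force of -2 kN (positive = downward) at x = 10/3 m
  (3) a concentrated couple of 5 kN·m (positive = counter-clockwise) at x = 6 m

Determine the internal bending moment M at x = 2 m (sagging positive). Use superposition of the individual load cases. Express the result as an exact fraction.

M(2) = 43/3 kN·m

Load 1 — uniform load w=2 kN/m over full span:
  M_1 = wx(L-x)/2 = 2·2·(10-2)/2 = 16 kN·m
Load 2 — point force P=-2 kN at a=10/3 m (b=L-a=20/3):
  M_2 = Pbx/L  [x≤a] = (-2)·(20/3)·2/10 = -8/3 kN·m
Load 3 — applied couple M₀=5 kN·m at a=6 m (b=L-a=4):
  M_3 = M₀x/L  [x≤a] = 5·2/10 = 1 kN·m
Superposition: M = Σ M_i = 43/3 kN·m ≈ 14.333333 kN·m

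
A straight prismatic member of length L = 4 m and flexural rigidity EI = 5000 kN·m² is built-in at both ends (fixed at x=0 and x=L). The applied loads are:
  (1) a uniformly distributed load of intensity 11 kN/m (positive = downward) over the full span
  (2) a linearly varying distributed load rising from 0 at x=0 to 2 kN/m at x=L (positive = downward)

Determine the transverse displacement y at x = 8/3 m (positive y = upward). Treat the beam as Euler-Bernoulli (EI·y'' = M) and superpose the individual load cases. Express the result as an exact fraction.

Load 1 — uniform load w=11 kN/m over full span:
  y_1 = -wx²(L-x)²/(24EI) = -11·(8/3)²·(4-(8/3))²/(24·5000) = -176/151875 m
Load 2 — triangular load w₀=2 kN/m (0→w₀ over full span):
  y_2 = -w₀x²(L-x)²(x+2L)/(120LEI) = -2·(8/3)²·(4-(8/3))²·((8/3)+2·4)/(120·4·5000) = -256/2278125 m
Superposition: y = Σ y_i = -2896/2278125 m ≈ -0.001271 m

y(8/3) = -2896/2278125 m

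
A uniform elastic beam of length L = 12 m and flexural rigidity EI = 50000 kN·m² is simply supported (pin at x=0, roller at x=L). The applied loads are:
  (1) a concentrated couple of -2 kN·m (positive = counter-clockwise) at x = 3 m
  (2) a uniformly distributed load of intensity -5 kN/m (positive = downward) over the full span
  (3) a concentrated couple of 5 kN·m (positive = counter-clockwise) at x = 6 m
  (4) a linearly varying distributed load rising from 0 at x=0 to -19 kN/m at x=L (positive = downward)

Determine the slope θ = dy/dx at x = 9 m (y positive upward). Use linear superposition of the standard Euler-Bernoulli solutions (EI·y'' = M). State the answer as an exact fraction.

θ(9) = -114141/8000000 rad

Load 1 — applied couple M₀=-2 kN·m at a=3 m (b=L-a=9):
  θ_1 = (M₀x²/(2L)-M₀(x-a)+C₁)/EI  [x>a] with C₁=M₀(3b²-L²)/(6L)=-11/4 = ((-2)·9²/(2·12)-(-2)·(9-3)+(-11/4))/50000 = 1/20000 rad
Load 2 — uniform load w=-5 kN/m over full span:
  θ_2 = -w(L³-6Lx²+4x³)/(24EI) = -(-5)·(12³-6·12·9²+4·9³)/(24·50000) = -99/20000 rad
Load 3 — applied couple M₀=5 kN·m at a=6 m (b=L-a=6):
  θ_3 = (M₀x²/(2L)-M₀(x-a)+C₁)/EI  [x>a] with C₁=M₀(3b²-L²)/(6L)=-5/2 = (5·9²/(2·12)-5·(9-6)+(-5/2))/50000 = -1/80000 rad
Load 4 — triangular load w₀=-19 kN/m (0→w₀ over full span):
  θ_4 = -w₀(7L⁴-30L²x²+15x⁴)/(360LEI) = -(-19)·(7·12⁴-30·12²·9²+15·9⁴)/(360·12·50000) = -74841/8000000 rad
Superposition: θ = Σ θ_i = -114141/8000000 rad ≈ -0.014268 rad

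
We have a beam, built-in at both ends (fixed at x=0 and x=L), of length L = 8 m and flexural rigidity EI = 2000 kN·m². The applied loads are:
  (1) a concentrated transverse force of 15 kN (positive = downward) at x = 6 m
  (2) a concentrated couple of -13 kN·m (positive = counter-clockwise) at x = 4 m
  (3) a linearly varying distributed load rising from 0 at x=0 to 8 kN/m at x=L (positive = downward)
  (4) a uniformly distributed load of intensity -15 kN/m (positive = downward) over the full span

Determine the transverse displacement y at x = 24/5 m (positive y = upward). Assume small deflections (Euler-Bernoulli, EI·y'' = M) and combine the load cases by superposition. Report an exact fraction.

y(24/5) = 318881/7812500 m

Load 1 — point force P=15 kN at a=6 m (b=L-a=2):
  y_1 = -Pb²x²(3aL-(3a+b)x)/(6L³EI)  [x≤a] = -15·2²·(24/5)²·(3·6·8-(3·6+2)·(24/5))/(6·8³·2000) = -27/2500 m
Load 2 — applied couple M₀=-13 kN·m at a=4 m (b=L-a=4):
  y_2 = (R_Ax³/6 - M_Ax²/2 - M₀(x-a)²/2)/EI  [x>a] with R_A=-39/16, M_A=-13/4 = ((-39/16)·(24/5)³/6 - (-13/4)·(24/5)²/2 - (-13)·((24/5)-4)²/2)/2000 = -26/15625 m
Load 3 — triangular load w₀=8 kN/m (0→w₀ over full span):
  y_3 = -w₀x²(L-x)²(x+2L)/(120LEI) = -8·(24/5)²·(8-(24/5))²·((24/5)+2·8)/(120·8·2000) = -39936/1953125 m
Load 4 — uniform load w=-15 kN/m over full span:
  y_4 = -wx²(L-x)²/(24EI) = -(-15)·(24/5)²·(8-(24/5))²/(24·2000) = 1152/15625 m
Superposition: y = Σ y_i = 318881/7812500 m ≈ 0.040817 m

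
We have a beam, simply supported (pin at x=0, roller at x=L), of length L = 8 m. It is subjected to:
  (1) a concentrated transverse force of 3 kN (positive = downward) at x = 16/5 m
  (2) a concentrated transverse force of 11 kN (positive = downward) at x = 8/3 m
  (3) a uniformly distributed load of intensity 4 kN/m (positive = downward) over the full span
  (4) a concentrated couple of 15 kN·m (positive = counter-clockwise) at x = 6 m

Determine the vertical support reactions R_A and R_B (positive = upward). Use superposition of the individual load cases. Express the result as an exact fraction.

R_A = 3241/120 kN, R_B = 2279/120 kN

Load 1 — point force P=3 kN at a=16/5 m (b=L-a=24/5):
  R_A = Pb/L = 3·(24/5)/8 = 9/5 kN
  R_B = Pa/L = 3·(16/5)/8 = 6/5 kN
Load 2 — point force P=11 kN at a=8/3 m (b=L-a=16/3):
  R_A = Pb/L = 11·(16/3)/8 = 22/3 kN
  R_B = Pa/L = 11·(8/3)/8 = 11/3 kN
Load 3 — uniform load w=4 kN/m over full span:
  R_A = wL/2 = 4·8/2 = 16 kN
  R_B = wL/2 = 4·8/2 = 16 kN
Load 4 — applied couple M₀=15 kN·m at a=6 m (b=L-a=2):
  R_A = M₀/L = 15/8 kN
  R_B = -M₀/L = -15/8 kN
Superposition: R_A = 3241/120 kN, R_B = 2279/120 kN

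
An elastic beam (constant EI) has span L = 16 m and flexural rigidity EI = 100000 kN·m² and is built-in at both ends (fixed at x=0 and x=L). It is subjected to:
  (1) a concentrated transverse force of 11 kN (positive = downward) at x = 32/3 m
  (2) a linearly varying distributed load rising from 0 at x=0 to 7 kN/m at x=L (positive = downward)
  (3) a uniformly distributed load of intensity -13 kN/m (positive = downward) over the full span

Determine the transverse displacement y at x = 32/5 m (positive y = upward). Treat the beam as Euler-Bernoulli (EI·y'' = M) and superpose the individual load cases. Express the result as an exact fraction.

y(32/5) = 54336512/3955078125 m

Load 1 — point force P=11 kN at a=32/3 m (b=L-a=16/3):
  y_1 = -Pb²x²(3aL-(3a+b)x)/(6L³EI)  [x≤a] = -11·(16/3)²·(32/5)²·(3·(32/3)·16-(3·(32/3)+(16/3))·(32/5))/(6·16³·100000) = -45056/31640625 m
Load 2 — triangular load w₀=7 kN/m (0→w₀ over full span):
  y_2 = -w₀x²(L-x)²(x+2L)/(120LEI) = -7·(32/5)²·(16-(32/5))²·((32/5)+2·16)/(120·16·100000) = -258048/48828125 m
Load 3 — uniform load w=-13 kN/m over full span:
  y_3 = -wx²(L-x)²/(24EI) = -(-13)·(32/5)²·(16-(32/5))²/(24·100000) = 39936/1953125 m
Superposition: y = Σ y_i = 54336512/3955078125 m ≈ 0.013738 m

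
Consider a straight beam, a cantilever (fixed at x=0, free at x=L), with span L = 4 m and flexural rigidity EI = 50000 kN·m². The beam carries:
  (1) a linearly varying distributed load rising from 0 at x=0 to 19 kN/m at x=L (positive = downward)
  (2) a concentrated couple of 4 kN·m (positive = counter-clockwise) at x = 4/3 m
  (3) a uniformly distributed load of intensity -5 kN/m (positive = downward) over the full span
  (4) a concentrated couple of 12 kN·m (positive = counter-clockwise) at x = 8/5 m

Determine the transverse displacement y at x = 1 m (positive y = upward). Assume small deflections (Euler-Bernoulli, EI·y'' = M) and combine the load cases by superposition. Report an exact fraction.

y(1) = -9359/24000000 m

Load 1 — triangular load w₀=19 kN/m (0→w₀ over full span):
  y_1 = (w₀Lx³/12-w₀L²x²/6-w₀x⁵/(120L))/EI = (19·4·1³/12-19·4²·1²/6-19·1⁵/(120·4))/50000 = -21299/24000000 m
Load 2 — applied couple M₀=4 kN·m at a=4/3 m (b=L-a=8/3):
  y_2 = M₀x²/(2EI)  [x≤a] = 4·1²/(2·50000) = 1/25000 m
Load 3 — uniform load w=-5 kN/m over full span:
  y_3 = -wx²(x²-4Lx+6L²)/(24EI) = -(-5)·1²·(1²-4·4·1+6·4²)/(24·50000) = 27/80000 m
Load 4 — applied couple M₀=12 kN·m at a=8/5 m (b=L-a=12/5):
  y_4 = M₀x²/(2EI)  [x≤a] = 12·1²/(2·50000) = 3/25000 m
Superposition: y = Σ y_i = -9359/24000000 m ≈ -0.000390 m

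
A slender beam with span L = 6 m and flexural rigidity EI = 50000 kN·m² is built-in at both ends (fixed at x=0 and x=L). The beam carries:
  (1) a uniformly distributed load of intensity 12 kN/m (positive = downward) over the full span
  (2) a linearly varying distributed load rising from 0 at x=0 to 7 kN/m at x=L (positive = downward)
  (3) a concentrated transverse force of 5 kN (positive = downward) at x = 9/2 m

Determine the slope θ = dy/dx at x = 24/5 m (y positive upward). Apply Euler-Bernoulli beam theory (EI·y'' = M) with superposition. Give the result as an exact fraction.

Load 1 — uniform load w=12 kN/m over full span:
  θ_1 = -wx(L-x)(L-2x)/(12EI) = -12·(24/5)·(6-(24/5))·(6-2·(24/5))/(12·50000) = 162/390625 rad
Load 2 — triangular load w₀=7 kN/m (0→w₀ over full span):
  θ_2 = -w₀(2x(L-x)(L-2x)(x+2L)+x²(L-x)²)/(120LEI) = -7·(2·(24/5)·(6-(24/5))·(6-2·(24/5))·((24/5)+2·6)+(24/5)²·(6-(24/5))²)/(120·6·50000) = 252/1953125 rad
Load 3 — point force P=5 kN at a=9/2 m (b=L-a=3/2):
  θ_3 = Pa²(L-x)(2bL-(3b+a)(L-x))/(2L³EI)  [x>a] = 5·(9/2)²·(6-(24/5))·(2·(3/2)·6-(3·(3/2)+(9/2))·(6-(24/5)))/(2·6³·50000) = 81/2000000 rad
Superposition: θ = Σ θ_i = 146061/250000000 rad ≈ 0.000584 rad

θ(24/5) = 146061/250000000 rad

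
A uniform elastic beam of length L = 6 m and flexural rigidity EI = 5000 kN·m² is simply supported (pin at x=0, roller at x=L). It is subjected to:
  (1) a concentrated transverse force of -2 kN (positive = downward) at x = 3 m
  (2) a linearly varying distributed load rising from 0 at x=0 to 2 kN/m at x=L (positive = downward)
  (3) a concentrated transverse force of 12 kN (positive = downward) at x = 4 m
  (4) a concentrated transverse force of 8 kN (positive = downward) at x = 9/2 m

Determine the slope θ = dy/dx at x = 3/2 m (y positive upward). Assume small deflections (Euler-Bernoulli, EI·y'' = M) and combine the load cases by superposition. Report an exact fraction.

Load 1 — point force P=-2 kN at a=3 m (b=L-a=3):
  θ_1 = -Pb(L²-b²-3x²)/(6LEI)  [x≤a] = -(-2)·3·(6²-3²-3·(3/2)²)/(6·6·5000) = 27/40000 rad
Load 2 — triangular load w₀=2 kN/m (0→w₀ over full span):
  θ_2 = -w₀(7L⁴-30L²x²+15x⁴)/(360LEI) = -2·(7·6⁴-30·6²·(3/2)²+15·(3/2)⁴)/(360·6·5000) = -3981/3200000 rad
Load 3 — point force P=12 kN at a=4 m (b=L-a=2):
  θ_3 = -Pb(L²-b²-3x²)/(6LEI)  [x≤a] = -12·2·(6²-2²-3·(3/2)²)/(6·6·5000) = -101/30000 rad
Load 4 — point force P=8 kN at a=9/2 m (b=L-a=3/2):
  θ_4 = -Pb(L²-b²-3x²)/(6LEI)  [x≤a] = -8·(3/2)·(6²-(3/2)²-3·(3/2)²)/(6·6·5000) = -9/5000 rad
Superposition: θ = Σ θ_i = -55063/9600000 rad ≈ -0.005736 rad

θ(3/2) = -55063/9600000 rad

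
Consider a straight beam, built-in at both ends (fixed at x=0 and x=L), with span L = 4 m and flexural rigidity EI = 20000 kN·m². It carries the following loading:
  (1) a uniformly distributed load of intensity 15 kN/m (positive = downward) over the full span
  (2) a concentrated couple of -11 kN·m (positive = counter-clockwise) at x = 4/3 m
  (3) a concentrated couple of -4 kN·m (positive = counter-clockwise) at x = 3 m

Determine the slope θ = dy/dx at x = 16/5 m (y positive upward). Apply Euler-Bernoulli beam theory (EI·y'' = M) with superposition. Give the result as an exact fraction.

θ(16/5) = 53/125000 rad

Load 1 — uniform load w=15 kN/m over full span:
  θ_1 = -wx(L-x)(L-2x)/(12EI) = -15·(16/5)·(4-(16/5))·(4-2·(16/5))/(12·20000) = 6/15625 rad
Load 2 — applied couple M₀=-11 kN·m at a=4/3 m (b=L-a=8/3):
  θ_2 = (R_Ax²/2 - M_Ax - M₀(x-a))/EI  [x>a] with R_A=-11/3, M_A=0 = ((-11/3)·(16/5)²/2 - 0·(16/5) - (-11)·((16/5)-(4/3)))/20000 = 11/125000 rad
Load 3 — applied couple M₀=-4 kN·m at a=3 m (b=L-a=1):
  θ_3 = (R_Ax²/2 - M_Ax - M₀(x-a))/EI  [x>a] with R_A=-9/8, M_A=-5/4 = ((-9/8)·(16/5)²/2 - (-5/4)·(16/5) - (-4)·((16/5)-3))/20000 = -3/62500 rad
Superposition: θ = Σ θ_i = 53/125000 rad ≈ 0.000424 rad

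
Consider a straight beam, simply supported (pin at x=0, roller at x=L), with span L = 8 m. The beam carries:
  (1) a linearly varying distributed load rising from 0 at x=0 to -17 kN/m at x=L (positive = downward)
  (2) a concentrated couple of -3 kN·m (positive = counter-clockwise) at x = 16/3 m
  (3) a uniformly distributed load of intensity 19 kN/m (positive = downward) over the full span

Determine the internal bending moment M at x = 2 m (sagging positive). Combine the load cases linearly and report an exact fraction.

M(2) = 283/4 kN·m

Load 1 — triangular load w₀=-17 kN/m (0→w₀ over full span):
  M_1 = w₀Lx/6 - w₀x³/(6L) = (-17)·8·2/6 - (-17)·2³/(6·8) = -85/2 kN·m
Load 2 — applied couple M₀=-3 kN·m at a=16/3 m (b=L-a=8/3):
  M_2 = M₀x/L  [x≤a] = (-3)·2/8 = -3/4 kN·m
Load 3 — uniform load w=19 kN/m over full span:
  M_3 = wx(L-x)/2 = 19·2·(8-2)/2 = 114 kN·m
Superposition: M = Σ M_i = 283/4 kN·m ≈ 70.750000 kN·m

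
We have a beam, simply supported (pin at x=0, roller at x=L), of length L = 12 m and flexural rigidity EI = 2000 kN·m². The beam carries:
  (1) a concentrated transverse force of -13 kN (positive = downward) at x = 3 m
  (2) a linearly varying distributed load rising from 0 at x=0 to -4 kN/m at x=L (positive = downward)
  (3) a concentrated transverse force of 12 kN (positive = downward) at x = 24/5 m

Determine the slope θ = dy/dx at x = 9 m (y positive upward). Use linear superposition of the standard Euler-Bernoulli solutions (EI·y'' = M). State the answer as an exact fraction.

θ(9) = -81807/2000000 rad

Load 1 — point force P=-13 kN at a=3 m (b=L-a=9):
  θ_1 = -Pa(2L²-6Lx+3x²+a²)/(6LEI)  [x>a] = -(-13)·3·(2·12²-6·12·9+3·9²+3²)/(6·12·2000) = -117/4000 rad
Load 2 — triangular load w₀=-4 kN/m (0→w₀ over full span):
  θ_2 = -w₀(7L⁴-30L²x²+15x⁴)/(360LEI) = -(-4)·(7·12⁴-30·12²·9²+15·9⁴)/(360·12·2000) = -3939/80000 rad
Load 3 — point force P=12 kN at a=24/5 m (b=L-a=36/5):
  θ_3 = -Pa(2L²-6Lx+3x²+a²)/(6LEI)  [x>a] = -12·(24/5)·(2·12²-6·12·9+3·9²+(24/5)²)/(6·12·2000) = 2349/62500 rad
Superposition: θ = Σ θ_i = -81807/2000000 rad ≈ -0.040904 rad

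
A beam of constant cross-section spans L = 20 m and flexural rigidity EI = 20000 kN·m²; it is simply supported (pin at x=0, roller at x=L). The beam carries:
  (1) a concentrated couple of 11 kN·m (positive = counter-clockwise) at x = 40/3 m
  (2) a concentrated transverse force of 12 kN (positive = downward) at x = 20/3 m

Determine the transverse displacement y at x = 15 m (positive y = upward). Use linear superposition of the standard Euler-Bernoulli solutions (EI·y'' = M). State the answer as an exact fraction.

y(15) = -10147/172800 m

Load 1 — applied couple M₀=11 kN·m at a=40/3 m (b=L-a=20/3):
  y_1 = (M₀x³/(6L)-M₀(x-a)²/2+C₁x)/EI  [x>a] with C₁=M₀(3b²-L²)/(6L)=-220/9 = (11·15³/(6·20)-11·(15-(40/3))²/2+(-220/9)·15)/20000 = -209/57600 m
Load 2 — point force P=12 kN at a=20/3 m (b=L-a=40/3):
  y_2 = -Pa(L-x)(2Lx-a²-x²)/(6LEI)  [x>a] = -12·(20/3)·(20-15)·(2·20·15-(20/3)²-15²)/(6·20·20000) = -119/2160 m
Superposition: y = Σ y_i = -10147/172800 m ≈ -0.058721 m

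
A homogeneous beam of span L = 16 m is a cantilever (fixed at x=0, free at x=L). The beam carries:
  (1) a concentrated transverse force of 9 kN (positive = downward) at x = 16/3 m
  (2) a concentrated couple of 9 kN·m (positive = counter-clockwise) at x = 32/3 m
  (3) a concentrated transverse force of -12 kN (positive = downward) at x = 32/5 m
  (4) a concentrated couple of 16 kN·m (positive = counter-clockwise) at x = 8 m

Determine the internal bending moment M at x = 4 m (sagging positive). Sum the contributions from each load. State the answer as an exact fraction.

Load 1 — point force P=9 kN at a=16/3 m (b=L-a=32/3):
  M_1 = -P(a-x)  [x≤a] = -9·((16/3)-4) = -12 kN·m
Load 2 — applied couple M₀=9 kN·m at a=32/3 m (b=L-a=16/3):
  M_2 = M₀  [x≤a] = 9 = 9 kN·m
Load 3 — point force P=-12 kN at a=32/5 m (b=L-a=48/5):
  M_3 = -P(a-x)  [x≤a] = -(-12)·((32/5)-4) = 144/5 kN·m
Load 4 — applied couple M₀=16 kN·m at a=8 m (b=L-a=8):
  M_4 = M₀  [x≤a] = 16 = 16 kN·m
Superposition: M = Σ M_i = 209/5 kN·m ≈ 41.800000 kN·m

M(4) = 209/5 kN·m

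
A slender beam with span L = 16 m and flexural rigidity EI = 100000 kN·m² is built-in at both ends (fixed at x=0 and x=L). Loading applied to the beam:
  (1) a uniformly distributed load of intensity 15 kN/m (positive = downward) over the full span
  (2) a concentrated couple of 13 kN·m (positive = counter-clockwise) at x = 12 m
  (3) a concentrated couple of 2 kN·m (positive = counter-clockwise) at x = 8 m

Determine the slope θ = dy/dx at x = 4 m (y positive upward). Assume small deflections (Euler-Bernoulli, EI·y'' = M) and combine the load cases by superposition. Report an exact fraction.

Load 1 — uniform load w=15 kN/m over full span:
  θ_1 = -wx(L-x)(L-2x)/(12EI) = -15·4·(16-4)·(16-2·4)/(12·100000) = -3/625 rad
Load 2 — applied couple M₀=13 kN·m at a=12 m (b=L-a=4):
  θ_2 = (R_Ax²/2 - M_Ax)/EI  [x≤a] with R_A=117/128, M_A=65/16 = ((117/128)·4²/2 - (65/16)·4)/100000 = -143/1600000 rad
Load 3 — applied couple M₀=2 kN·m at a=8 m (b=L-a=8):
  θ_3 = (R_Ax²/2 - M_Ax)/EI  [x≤a] with R_A=3/16, M_A=1/2 = ((3/16)·4²/2 - (1/2)·4)/100000 = -1/200000 rad
Superposition: θ = Σ θ_i = -7831/1600000 rad ≈ -0.004894 rad

θ(4) = -7831/1600000 rad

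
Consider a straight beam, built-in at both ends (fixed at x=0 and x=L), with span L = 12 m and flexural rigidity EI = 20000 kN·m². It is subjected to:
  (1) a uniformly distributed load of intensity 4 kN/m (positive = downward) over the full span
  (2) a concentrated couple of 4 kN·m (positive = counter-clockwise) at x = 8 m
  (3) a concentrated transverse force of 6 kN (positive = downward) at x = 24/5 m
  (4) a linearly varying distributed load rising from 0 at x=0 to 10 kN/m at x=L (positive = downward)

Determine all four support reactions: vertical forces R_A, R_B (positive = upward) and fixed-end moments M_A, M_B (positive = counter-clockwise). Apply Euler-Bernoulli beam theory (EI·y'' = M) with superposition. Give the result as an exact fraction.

Load 1 — uniform load w=4 kN/m over full span:
  R_A = wL/2 = 4·12/2 = 24 kN
  M_A = wL²/12 = 4·12²/12 = 48 kN·m
  R_B = wL/2 = 4·12/2 = 24 kN
  M_B = -wL²/12 = -4·12²/12 = -48 kN·m
Load 2 — applied couple M₀=4 kN·m at a=8 m (b=L-a=4):
  R_A = 6M₀ab/L³ = 6·4·8·4/12³ = 4/9 kN
  M_A = M₀b(2a-b)/L² = 4·4·(2·8-4)/12² = 4/3 kN·m
  R_B = -6M₀ab/L³ = -6·4·8·4/12³ = -4/9 kN
  M_B = M₀a(2b-a)/L² = 4·8·(2·4-8)/12² = 0 kN·m
Load 3 — point force P=6 kN at a=24/5 m (b=L-a=36/5):
  R_A = Pb²(3a+b)/L³ = 6·(36/5)²·(3·(24/5)+(36/5))/12³ = 486/125 kN
  M_A = Pab²/L² = 6·(24/5)·(36/5)²/12² = 1296/125 kN·m
  R_B = Pa²(a+3b)/L³ = 6·(24/5)²·((24/5)+3·(36/5))/12³ = 264/125 kN
  M_B = -Pa²b/L² = -6·(24/5)²·(36/5)/12² = -864/125 kN·m
Load 4 — triangular load w₀=10 kN/m (0→w₀ over full span):
  R_A = 3w₀L/20 = 3·10·12/20 = 18 kN
  M_A = w₀L²/30 = 10·12²/30 = 48 kN·m
  R_B = 7w₀L/20 = 7·10·12/20 = 42 kN
  M_B = -w₀L²/20 = -10·12²/20 = -72 kN·m
Superposition: R_A = 52124/1125 kN, M_A = 40388/375 kN·m, R_B = 76126/1125 kN, M_B = -15864/125 kN·m

R_A = 52124/1125 kN, M_A = 40388/375 kN·m, R_B = 76126/1125 kN, M_B = -15864/125 kN·m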